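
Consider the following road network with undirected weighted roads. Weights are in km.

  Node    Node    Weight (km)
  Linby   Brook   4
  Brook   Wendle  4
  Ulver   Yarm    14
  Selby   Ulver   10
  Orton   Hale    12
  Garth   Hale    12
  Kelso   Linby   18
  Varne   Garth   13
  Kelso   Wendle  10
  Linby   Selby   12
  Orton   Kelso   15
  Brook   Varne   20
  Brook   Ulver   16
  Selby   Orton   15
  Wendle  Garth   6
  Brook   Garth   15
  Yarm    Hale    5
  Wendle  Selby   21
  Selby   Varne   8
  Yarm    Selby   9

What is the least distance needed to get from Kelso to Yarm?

Candidate routes:
Kelso–Orton–Hale–Yarm: 15+12+5 = 32
Kelso–Linby–Selby–Yarm: 18+12+9 = 39
Kelso–Wendle–Garth–Hale–Yarm: 10+6+12+5 = 33
Kelso–Orton–Selby–Yarm: 15+15+9 = 39
Cheapest is Kelso–Orton–Hale–Yarm at 32 km.

32 km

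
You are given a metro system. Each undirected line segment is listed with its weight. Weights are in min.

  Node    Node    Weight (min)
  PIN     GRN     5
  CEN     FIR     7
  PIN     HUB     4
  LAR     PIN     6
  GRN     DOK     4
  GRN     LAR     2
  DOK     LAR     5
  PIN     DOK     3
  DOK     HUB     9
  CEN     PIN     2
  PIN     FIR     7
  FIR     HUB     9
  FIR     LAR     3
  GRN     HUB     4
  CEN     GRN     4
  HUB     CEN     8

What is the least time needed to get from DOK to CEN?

Candidate routes:
DOK–GRN–CEN: 4+4 = 8
DOK–PIN–CEN: 3+2 = 5
The minimum is 5 min via DOK–PIN–CEN.

5 min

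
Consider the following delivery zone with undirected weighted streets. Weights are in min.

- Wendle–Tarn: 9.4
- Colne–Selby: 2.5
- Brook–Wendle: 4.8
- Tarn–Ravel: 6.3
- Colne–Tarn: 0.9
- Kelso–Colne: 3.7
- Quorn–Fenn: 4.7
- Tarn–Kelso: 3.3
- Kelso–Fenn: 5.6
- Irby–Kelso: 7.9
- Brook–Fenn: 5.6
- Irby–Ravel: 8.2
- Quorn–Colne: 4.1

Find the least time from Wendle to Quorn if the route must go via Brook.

15.1 min

Best Wendle to Brook: Wendle–Brook costing 4.8
Shortest Brook→Quorn: Brook–Fenn–Quorn = 10.3
Total via Brook: 4.8 + 10.3 = 15.1 min.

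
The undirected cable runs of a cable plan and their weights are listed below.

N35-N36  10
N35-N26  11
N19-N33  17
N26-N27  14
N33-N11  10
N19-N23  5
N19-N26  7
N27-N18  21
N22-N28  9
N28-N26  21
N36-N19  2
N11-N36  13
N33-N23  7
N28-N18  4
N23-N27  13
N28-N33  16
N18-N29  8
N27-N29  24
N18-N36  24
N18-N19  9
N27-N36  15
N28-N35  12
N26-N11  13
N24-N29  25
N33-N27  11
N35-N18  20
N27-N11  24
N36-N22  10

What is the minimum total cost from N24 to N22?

46

Shortest distances from N24:
N24: 0
N29: 25  (via N24)
N18: 33  (via N29)
N28: 37  (via N18)
N19: 42  (via N18)
N36: 44  (via N19)
N22: 46  (via N28)
Shortest route: N24–N29–N18–N28–N22 = 46.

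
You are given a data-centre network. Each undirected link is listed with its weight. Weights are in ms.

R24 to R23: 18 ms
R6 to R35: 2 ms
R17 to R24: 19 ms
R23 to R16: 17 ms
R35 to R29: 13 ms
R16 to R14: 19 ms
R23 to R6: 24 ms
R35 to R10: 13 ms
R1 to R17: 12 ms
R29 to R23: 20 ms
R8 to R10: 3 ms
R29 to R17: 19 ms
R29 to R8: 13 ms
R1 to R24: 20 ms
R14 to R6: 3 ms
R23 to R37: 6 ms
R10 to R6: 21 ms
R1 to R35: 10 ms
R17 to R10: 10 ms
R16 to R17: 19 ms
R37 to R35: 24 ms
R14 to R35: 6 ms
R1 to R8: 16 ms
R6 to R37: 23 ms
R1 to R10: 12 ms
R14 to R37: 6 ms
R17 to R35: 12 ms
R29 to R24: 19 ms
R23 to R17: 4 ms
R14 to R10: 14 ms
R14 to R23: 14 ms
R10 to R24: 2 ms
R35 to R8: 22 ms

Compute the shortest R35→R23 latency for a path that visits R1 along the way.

Shortest R35→R1: R35 → R1 = 10
Shortest R1→R23: R1 → R17 → R23 = 16
Total via R1: 10 + 16 = 26 ms.

26 ms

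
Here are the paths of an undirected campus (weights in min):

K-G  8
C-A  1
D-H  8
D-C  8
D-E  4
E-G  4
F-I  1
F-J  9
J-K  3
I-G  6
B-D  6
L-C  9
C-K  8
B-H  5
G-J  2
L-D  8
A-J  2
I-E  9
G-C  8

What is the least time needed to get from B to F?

Compare a few routes:
B–D–E–G–I–F: 6+4+4+6+1 = 21
B–D–E–I–F: 6+4+9+1 = 20
Cheapest is B–D–E–I–F at 20 min.

20 min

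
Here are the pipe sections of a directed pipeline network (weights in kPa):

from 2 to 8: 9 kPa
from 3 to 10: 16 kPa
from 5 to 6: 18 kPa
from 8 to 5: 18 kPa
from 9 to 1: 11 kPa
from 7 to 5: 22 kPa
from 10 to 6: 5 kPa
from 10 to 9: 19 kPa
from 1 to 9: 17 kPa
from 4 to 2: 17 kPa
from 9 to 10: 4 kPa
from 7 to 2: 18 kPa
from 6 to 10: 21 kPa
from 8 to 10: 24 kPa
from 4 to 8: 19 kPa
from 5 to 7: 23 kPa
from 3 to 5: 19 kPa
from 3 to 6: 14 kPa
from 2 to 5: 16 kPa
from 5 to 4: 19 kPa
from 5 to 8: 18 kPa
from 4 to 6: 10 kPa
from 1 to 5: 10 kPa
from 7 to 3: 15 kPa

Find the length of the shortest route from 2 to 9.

52 kPa

Enumerating some paths:
2 → 5 → 6 → 10 → 9: 16+18+21+19 = 74
2 → 8 → 10 → 9: 9+24+19 = 52
The minimum is 52 kPa via 2 → 8 → 10 → 9.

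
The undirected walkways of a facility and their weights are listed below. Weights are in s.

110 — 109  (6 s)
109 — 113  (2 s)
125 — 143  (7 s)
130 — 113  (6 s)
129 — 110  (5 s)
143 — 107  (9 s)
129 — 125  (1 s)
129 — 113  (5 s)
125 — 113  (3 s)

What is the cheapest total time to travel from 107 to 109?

21 s

Running Dijkstra from 107:
107: 0
143: 9  (via 107)
125: 16  (via 143)
129: 17  (via 125)
113: 19  (via 125)
109: 21  (via 113)
Shortest route: 107 → 143 → 125 → 113 → 109 = 21 s.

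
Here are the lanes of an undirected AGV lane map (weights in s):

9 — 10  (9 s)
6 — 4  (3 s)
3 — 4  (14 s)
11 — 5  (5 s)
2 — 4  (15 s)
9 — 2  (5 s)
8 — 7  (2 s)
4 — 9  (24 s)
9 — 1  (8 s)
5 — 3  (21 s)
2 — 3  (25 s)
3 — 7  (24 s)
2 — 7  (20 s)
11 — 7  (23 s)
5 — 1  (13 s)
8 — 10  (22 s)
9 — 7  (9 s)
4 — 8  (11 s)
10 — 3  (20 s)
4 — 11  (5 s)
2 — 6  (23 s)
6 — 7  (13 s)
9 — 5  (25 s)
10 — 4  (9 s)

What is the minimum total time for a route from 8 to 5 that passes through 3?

46 s

Shortest 8→3: 8 → 4 → 3 = 25
Shortest 3→5: 3 → 5 = 21
Total via 3: 25 + 21 = 46 s.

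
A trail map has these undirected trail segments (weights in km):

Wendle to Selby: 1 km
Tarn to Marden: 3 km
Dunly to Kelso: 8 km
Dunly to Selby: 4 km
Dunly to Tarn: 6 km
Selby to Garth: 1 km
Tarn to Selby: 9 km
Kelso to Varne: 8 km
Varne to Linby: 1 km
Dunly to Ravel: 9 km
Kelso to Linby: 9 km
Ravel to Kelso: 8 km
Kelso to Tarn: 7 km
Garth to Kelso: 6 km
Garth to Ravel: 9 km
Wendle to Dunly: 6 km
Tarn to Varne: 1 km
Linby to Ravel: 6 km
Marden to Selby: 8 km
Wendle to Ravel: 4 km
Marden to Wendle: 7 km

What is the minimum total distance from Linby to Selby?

Running Dijkstra from Linby:
Linby: 0
Varne: 1  (via Linby)
Tarn: 2  (via Varne)
Marden: 5  (via Tarn)
Ravel: 6  (via Linby)
Dunly: 8  (via Tarn)
Kelso: 9  (via Linby)
Wendle: 10  (via Ravel)
Selby: 11  (via Tarn)
Shortest route: Linby–Varne–Tarn–Selby = 11 km.

11 km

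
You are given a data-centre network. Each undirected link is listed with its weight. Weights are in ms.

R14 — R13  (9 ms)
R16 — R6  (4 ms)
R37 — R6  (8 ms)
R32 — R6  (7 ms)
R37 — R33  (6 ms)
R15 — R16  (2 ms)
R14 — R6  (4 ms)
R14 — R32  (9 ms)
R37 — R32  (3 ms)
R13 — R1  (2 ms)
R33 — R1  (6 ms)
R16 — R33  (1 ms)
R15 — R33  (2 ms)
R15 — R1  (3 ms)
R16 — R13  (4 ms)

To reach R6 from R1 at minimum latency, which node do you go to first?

Compare a few routes:
R1 → R15 → R33 → R16 → R6: 3+2+1+4 = 10
R1 → R15 → R16 → R6: 3+2+4 = 9
Cheapest is R1 → R15 → R16 → R6 at 9 ms.
So from R1 the first move is to R15.

R15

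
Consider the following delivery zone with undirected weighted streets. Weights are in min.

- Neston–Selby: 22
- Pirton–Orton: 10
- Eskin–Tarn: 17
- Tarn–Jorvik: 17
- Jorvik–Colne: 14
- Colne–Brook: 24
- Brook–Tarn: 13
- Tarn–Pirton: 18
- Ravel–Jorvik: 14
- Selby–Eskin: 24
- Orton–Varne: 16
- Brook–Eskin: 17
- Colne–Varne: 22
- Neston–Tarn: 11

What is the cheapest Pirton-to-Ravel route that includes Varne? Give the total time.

76 min

Shortest Pirton→Varne: Pirton → Orton → Varne = 26
Best Varne to Ravel: Varne → Colne → Jorvik → Ravel costing 50
Total via Varne: 26 + 50 = 76 min.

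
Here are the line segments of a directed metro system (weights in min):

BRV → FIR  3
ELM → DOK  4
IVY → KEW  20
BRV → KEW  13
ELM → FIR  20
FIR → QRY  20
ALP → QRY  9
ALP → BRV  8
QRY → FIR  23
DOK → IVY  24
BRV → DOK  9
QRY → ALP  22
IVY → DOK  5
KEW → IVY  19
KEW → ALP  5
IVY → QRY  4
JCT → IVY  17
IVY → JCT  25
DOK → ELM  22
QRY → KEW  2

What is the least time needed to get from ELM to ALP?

Settle nodes by increasing distance from ELM:
ELM: 0
DOK: 4  (via ELM)
FIR: 20  (via ELM)
IVY: 28  (via DOK)
QRY: 32  (via IVY)
KEW: 34  (via QRY)
ALP: 39  (via KEW)
Shortest route: ELM → DOK → IVY → QRY → KEW → ALP = 39 min.

39 min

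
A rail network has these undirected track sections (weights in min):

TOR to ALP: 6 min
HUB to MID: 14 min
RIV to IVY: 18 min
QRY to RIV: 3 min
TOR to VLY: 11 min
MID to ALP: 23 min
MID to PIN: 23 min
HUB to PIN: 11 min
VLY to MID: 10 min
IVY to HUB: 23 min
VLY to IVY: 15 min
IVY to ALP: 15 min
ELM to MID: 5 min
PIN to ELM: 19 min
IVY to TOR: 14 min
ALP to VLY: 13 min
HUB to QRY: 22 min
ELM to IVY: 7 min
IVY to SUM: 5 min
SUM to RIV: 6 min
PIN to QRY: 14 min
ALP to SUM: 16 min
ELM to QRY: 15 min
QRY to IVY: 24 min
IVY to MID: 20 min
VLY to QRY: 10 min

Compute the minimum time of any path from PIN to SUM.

23 min

Shortest distances from PIN:
PIN: 0
HUB: 11  (via PIN)
QRY: 14  (via PIN)
RIV: 17  (via QRY)
ELM: 19  (via PIN)
SUM: 23  (via RIV)
Shortest route: PIN–QRY–RIV–SUM = 23 min.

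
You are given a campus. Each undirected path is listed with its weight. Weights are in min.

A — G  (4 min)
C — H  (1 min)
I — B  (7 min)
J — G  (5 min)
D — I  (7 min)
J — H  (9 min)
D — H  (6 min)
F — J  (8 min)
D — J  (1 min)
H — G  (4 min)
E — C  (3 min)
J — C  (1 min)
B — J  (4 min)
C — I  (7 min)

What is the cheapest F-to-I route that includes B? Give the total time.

Best F to B: F → J → B costing 12
Shortest B→I: B → I = 7
Total via B: 12 + 7 = 19 min.

19 min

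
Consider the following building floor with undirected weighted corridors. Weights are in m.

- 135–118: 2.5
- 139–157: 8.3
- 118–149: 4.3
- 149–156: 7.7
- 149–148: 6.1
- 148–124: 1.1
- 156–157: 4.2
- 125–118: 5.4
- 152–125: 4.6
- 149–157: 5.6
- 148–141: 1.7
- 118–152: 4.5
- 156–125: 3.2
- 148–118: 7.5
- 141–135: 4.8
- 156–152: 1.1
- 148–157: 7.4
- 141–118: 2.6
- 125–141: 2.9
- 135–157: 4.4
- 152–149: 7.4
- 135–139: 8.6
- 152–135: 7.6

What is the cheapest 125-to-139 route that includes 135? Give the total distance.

Shortest 125→135: 125 → 141 → 135 = 7.7
Best 135 to 139: 135 → 139 costing 8.6
Total via 135: 7.7 + 8.6 = 16.3 m.

16.3 m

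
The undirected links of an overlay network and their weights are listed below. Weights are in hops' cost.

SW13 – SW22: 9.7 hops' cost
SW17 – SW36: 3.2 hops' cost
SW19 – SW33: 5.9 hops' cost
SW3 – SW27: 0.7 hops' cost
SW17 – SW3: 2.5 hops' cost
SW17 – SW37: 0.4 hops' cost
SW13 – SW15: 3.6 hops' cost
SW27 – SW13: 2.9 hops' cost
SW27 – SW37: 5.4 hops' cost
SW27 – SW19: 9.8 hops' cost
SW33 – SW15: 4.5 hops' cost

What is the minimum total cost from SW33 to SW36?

Enumerating some paths:
SW33–SW19–SW27–SW37–SW17–SW36: 5.9+9.8+5.4+0.4+3.2 = 24.7
SW33–SW15–SW13–SW27–SW37–SW17–SW36: 4.5+3.6+2.9+5.4+0.4+3.2 = 20
SW33–SW15–SW13–SW27–SW3–SW17–SW36: 4.5+3.6+2.9+0.7+2.5+3.2 = 17.4
SW33–SW19–SW27–SW3–SW17–SW36: 5.9+9.8+0.7+2.5+3.2 = 22.1
The minimum is 17.4 hops' cost via SW33–SW15–SW13–SW27–SW3–SW17–SW36.

17.4 hops' cost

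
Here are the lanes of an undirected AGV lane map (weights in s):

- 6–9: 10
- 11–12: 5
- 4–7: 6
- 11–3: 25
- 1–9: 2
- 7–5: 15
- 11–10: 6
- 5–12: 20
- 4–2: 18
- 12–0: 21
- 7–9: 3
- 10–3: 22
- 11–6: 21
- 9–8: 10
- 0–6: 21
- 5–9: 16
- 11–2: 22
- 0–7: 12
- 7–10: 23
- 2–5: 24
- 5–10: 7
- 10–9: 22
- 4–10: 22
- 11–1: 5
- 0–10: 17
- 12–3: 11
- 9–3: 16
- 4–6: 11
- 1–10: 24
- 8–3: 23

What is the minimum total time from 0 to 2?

Candidate routes:
0–7–4–2: 12+6+18 = 36
0–7–9–1–11–2: 12+3+2+5+22 = 44
0–10–11–2: 17+6+22 = 45
The minimum is 36 s via 0–7–4–2.

36 s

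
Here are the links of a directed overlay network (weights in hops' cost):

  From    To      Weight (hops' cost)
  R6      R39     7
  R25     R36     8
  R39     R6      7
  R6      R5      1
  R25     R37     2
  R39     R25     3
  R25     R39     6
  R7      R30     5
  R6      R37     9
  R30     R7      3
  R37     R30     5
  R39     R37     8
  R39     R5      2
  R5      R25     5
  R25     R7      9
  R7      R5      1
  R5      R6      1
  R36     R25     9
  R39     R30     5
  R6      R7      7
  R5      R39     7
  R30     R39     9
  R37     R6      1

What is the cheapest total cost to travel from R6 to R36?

14 hops' cost

Settle nodes by increasing distance from R6:
R6: 0
R5: 1  (via R6)
R25: 6  (via R5)
R7: 7  (via R6)
R39: 7  (via R6)
R37: 8  (via R25)
R30: 12  (via R7)
R36: 14  (via R25)
Shortest route: R6 → R5 → R25 → R36 = 14 hops' cost.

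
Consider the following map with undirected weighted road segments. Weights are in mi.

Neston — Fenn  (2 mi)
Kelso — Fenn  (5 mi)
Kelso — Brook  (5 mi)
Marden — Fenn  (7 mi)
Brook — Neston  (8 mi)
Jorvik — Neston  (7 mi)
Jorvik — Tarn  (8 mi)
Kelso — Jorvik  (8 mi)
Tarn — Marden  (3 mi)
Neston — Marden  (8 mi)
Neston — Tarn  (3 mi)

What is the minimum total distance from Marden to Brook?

Enumerating some paths:
Marden - Neston - Brook: 8+8 = 16
Marden - Tarn - Neston - Brook: 3+3+8 = 14
Cheapest is Marden - Tarn - Neston - Brook at 14 mi.

14 mi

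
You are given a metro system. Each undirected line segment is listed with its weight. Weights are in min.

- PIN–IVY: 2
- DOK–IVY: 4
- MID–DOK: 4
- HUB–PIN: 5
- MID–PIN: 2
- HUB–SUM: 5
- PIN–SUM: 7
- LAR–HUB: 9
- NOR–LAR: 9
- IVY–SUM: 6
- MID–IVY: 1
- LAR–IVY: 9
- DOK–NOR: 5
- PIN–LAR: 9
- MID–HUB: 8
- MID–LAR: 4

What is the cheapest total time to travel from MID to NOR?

Enumerating some paths:
MID - PIN - IVY - DOK - NOR: 2+2+4+5 = 13
MID - DOK - NOR: 4+5 = 9
MID - IVY - DOK - NOR: 1+4+5 = 10
The minimum is 9 min via MID - DOK - NOR.

9 min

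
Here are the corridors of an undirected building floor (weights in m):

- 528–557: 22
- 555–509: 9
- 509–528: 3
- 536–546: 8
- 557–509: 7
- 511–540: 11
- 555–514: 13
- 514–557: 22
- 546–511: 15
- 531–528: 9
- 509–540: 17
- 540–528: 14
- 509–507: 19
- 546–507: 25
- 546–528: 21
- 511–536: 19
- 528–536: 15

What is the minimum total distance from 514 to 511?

Candidate routes:
514–557–509–528–540–511: 22+7+3+14+11 = 57
514–555–509–540–511: 13+9+17+11 = 50
514–557–509–540–511: 22+7+17+11 = 57
514–555–509–528–536–511: 13+9+3+15+19 = 59
Cheapest is 514–555–509–540–511 at 50 m.

50 m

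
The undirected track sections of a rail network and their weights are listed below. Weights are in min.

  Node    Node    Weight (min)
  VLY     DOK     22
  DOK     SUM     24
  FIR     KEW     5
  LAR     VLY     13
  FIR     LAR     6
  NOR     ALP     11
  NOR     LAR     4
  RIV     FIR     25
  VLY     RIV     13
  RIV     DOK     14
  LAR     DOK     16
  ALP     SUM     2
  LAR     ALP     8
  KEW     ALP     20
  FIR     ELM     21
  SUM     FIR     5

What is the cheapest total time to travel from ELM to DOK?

43 min

Candidate routes:
ELM–FIR–SUM–ALP–LAR–DOK: 21+5+2+8+16 = 52
ELM–FIR–LAR–DOK: 21+6+16 = 43
ELM–FIR–SUM–DOK: 21+5+24 = 50
The minimum is 43 min via ELM–FIR–LAR–DOK.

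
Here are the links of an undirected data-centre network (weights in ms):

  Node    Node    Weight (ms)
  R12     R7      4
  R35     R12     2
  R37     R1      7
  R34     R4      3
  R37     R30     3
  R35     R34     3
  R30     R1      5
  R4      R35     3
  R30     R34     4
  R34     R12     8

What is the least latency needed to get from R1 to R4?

Candidate routes:
R1 → R37 → R30 → R34 → R35 → R4: 7+3+4+3+3 = 20
R1 → R30 → R34 → R35 → R4: 5+4+3+3 = 15
R1 → R37 → R30 → R34 → R4: 7+3+4+3 = 17
R1 → R30 → R34 → R4: 5+4+3 = 12
Cheapest is R1 → R30 → R34 → R4 at 12 ms.

12 ms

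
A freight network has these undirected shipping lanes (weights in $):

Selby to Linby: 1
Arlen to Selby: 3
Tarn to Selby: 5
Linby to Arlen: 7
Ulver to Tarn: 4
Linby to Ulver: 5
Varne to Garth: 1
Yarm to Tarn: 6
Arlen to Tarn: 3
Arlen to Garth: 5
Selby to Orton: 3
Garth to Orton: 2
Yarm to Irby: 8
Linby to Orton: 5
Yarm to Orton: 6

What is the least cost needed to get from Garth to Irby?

$16

Settle nodes by increasing distance from Garth:
Garth: 0
Varne: 1  (via Garth)
Orton: 2  (via Garth)
Arlen: 5  (via Garth)
Selby: 5  (via Orton)
Linby: 6  (via Selby)
Tarn: 8  (via Arlen)
Yarm: 8  (via Orton)
Ulver: 11  (via Linby)
Irby: 16  (via Yarm)
Shortest route: Garth → Orton → Yarm → Irby = $16.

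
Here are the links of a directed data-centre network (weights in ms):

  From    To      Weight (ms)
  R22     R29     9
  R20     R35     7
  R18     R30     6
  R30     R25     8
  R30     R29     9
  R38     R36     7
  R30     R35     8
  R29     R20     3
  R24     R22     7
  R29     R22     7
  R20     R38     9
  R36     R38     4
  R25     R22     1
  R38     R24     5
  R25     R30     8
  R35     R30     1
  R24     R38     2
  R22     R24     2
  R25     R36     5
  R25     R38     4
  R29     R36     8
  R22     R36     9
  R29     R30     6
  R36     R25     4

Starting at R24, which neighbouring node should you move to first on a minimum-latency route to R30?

Enumerating some paths:
R24 → R38 → R36 → R25 → R30: 2+7+4+8 = 21
R24 → R22 → R29 → R30: 7+9+6 = 22
Cheapest is R24 → R38 → R36 → R25 → R30 at 21 ms.
So from R24 the first move is to R38.

R38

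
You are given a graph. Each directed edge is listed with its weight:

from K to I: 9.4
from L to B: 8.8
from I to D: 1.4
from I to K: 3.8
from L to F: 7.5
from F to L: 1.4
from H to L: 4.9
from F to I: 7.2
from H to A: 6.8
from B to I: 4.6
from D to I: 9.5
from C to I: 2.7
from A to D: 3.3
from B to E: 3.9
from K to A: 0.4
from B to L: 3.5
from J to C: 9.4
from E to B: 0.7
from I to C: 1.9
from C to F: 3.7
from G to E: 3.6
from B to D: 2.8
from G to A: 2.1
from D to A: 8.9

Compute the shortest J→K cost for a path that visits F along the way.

Shortest J→F: J → C → F = 13.1
Best F to K: F → I → K costing 11
Total via F: 13.1 + 11 = 24.1.

24.1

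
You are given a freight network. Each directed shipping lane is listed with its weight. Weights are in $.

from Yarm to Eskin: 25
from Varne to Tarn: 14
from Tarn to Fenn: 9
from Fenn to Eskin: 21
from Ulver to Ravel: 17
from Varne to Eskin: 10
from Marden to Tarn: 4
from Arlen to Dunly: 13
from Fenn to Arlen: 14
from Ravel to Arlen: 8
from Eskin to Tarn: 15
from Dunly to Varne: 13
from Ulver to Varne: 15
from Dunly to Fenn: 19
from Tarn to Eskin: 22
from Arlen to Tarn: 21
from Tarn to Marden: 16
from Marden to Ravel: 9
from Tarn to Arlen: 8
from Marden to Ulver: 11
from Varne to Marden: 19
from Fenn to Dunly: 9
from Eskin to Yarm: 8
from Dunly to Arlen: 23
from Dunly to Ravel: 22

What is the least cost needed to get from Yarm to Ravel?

$65

Running Dijkstra from Yarm:
Yarm: 0
Eskin: 25  (via Yarm)
Tarn: 40  (via Eskin)
Arlen: 48  (via Tarn)
Fenn: 49  (via Tarn)
Marden: 56  (via Tarn)
Dunly: 58  (via Fenn)
Ravel: 65  (via Marden)
Shortest route: Yarm–Eskin–Tarn–Marden–Ravel = $65.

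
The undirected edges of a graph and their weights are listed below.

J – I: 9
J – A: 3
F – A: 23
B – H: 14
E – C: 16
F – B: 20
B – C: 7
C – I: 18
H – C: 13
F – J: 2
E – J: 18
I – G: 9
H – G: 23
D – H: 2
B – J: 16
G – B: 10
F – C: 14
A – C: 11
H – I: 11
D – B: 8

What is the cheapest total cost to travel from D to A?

25

Shortest distances from D:
D: 0
H: 2  (via D)
B: 8  (via D)
I: 13  (via H)
C: 15  (via H)
G: 18  (via B)
J: 22  (via I)
F: 24  (via J)
A: 25  (via J)
Shortest route: D–H–I–J–A = 25.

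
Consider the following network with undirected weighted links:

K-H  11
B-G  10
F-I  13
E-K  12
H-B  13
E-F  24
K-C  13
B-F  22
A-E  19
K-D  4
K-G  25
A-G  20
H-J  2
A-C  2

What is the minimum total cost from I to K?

Running Dijkstra from I:
I: 0
F: 13  (via I)
B: 35  (via F)
E: 37  (via F)
G: 45  (via B)
H: 48  (via B)
K: 49  (via E)
Shortest route: I → F → E → K = 49.

49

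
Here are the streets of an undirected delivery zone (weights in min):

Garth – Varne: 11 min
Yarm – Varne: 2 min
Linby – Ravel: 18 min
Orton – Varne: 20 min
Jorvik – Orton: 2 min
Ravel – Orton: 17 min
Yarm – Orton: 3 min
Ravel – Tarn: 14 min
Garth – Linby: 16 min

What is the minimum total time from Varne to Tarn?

36 min

Shortest distances from Varne:
Varne: 0
Yarm: 2  (via Varne)
Orton: 5  (via Yarm)
Jorvik: 7  (via Orton)
Garth: 11  (via Varne)
Ravel: 22  (via Orton)
Linby: 27  (via Garth)
Tarn: 36  (via Ravel)
Shortest route: Varne → Yarm → Orton → Ravel → Tarn = 36 min.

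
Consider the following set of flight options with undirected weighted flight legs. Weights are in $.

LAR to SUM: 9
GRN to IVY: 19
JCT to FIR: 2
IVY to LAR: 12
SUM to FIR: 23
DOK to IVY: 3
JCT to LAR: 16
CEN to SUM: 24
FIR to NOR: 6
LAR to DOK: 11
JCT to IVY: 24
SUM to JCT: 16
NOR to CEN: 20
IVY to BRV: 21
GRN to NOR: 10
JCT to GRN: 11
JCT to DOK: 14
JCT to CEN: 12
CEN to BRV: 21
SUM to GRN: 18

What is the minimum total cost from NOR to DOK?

$22

Shortest distances from NOR:
NOR: 0
FIR: 6  (via NOR)
JCT: 8  (via FIR)
GRN: 10  (via NOR)
CEN: 20  (via NOR)
DOK: 22  (via JCT)
Shortest route: NOR → FIR → JCT → DOK = $22.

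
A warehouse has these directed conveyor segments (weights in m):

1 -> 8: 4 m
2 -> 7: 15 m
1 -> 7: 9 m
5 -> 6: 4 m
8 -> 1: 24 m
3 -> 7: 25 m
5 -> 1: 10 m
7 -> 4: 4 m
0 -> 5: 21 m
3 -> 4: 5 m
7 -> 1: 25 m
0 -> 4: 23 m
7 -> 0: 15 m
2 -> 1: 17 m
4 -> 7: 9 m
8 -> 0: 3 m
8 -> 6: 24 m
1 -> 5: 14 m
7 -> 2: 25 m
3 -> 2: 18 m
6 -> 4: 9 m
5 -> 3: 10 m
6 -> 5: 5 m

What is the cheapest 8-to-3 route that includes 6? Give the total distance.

39 m

Shortest 8→6: 8–6 = 24
Best 6 to 3: 6–5–3 costing 15
Total via 6: 24 + 15 = 39 m.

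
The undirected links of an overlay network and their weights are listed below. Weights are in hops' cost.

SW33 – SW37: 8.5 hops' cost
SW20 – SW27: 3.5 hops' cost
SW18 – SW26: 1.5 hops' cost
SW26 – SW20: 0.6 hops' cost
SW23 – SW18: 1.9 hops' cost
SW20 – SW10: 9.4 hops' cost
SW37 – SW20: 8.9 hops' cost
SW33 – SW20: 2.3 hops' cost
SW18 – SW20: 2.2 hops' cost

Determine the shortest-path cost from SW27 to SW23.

Candidate routes:
SW27 → SW20 → SW26 → SW18 → SW23: 3.5+0.6+1.5+1.9 = 7.5
SW27 → SW20 → SW18 → SW23: 3.5+2.2+1.9 = 7.6
The minimum is 7.5 hops' cost via SW27 → SW20 → SW26 → SW18 → SW23.

7.5 hops' cost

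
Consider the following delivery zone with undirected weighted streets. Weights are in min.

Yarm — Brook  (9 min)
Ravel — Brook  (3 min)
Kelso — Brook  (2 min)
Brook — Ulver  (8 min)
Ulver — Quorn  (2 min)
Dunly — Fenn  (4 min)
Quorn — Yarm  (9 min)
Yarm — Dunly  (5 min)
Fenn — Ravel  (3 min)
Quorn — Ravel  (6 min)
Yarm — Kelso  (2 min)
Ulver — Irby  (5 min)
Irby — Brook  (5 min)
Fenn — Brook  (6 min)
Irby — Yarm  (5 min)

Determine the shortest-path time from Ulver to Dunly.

15 min

Candidate routes:
Ulver–Quorn–Yarm–Dunly: 2+9+5 = 16
Ulver–Irby–Yarm–Dunly: 5+5+5 = 15
The minimum is 15 min via Ulver–Irby–Yarm–Dunly.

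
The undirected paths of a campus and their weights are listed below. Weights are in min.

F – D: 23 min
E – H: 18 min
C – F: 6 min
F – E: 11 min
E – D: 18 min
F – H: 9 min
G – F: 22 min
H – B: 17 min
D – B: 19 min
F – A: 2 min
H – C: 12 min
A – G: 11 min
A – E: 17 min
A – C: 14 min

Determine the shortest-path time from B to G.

Compare a few routes:
B - H - F - A - G: 17+9+2+11 = 39
B - H - F - G: 17+9+22 = 48
B - H - C - F - A - G: 17+12+6+2+11 = 48
Cheapest is B - H - F - A - G at 39 min.

39 min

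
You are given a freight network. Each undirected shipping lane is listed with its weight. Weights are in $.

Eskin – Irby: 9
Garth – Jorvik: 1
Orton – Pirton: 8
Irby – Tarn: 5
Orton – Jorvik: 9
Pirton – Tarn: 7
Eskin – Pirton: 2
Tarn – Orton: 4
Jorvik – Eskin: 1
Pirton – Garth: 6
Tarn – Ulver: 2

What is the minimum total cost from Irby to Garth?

Compare a few routes:
Irby - Tarn - Pirton - Eskin - Jorvik - Garth: 5+7+2+1+1 = 16
Irby - Eskin - Pirton - Garth: 9+2+6 = 17
Irby - Tarn - Pirton - Garth: 5+7+6 = 18
Irby - Eskin - Jorvik - Garth: 9+1+1 = 11
The minimum is $11 via Irby - Eskin - Jorvik - Garth.

$11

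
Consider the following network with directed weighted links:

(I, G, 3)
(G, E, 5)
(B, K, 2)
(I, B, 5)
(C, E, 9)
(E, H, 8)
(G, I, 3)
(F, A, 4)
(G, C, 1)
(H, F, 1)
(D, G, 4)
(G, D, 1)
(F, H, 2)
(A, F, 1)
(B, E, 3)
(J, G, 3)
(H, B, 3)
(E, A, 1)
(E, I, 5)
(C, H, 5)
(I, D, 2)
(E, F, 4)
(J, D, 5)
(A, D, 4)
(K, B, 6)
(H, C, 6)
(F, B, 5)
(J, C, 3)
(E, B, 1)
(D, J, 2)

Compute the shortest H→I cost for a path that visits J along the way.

17

Best H to J: H–F–A–D–J costing 11
Shortest J→I: J–G–I = 6
Total via J: 11 + 6 = 17.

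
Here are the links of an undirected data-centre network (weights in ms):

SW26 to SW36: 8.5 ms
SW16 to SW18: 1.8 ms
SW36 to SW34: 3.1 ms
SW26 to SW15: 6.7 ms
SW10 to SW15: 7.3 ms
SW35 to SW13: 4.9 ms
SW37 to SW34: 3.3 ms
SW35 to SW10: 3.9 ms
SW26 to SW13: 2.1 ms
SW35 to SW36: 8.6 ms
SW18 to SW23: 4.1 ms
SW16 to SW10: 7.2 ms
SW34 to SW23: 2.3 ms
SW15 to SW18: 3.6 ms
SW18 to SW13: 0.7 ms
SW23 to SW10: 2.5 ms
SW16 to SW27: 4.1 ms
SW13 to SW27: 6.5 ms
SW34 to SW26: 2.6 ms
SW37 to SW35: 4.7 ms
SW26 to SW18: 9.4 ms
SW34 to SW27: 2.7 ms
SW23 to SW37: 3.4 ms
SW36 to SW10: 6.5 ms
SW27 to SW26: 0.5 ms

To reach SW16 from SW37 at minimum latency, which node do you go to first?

Compare a few routes:
SW37 → SW23 → SW18 → SW16: 3.4+4.1+1.8 = 9.3
SW37 → SW34 → SW26 → SW13 → SW18 → SW16: 3.3+2.6+2.1+0.7+1.8 = 10.5
SW37 → SW34 → SW27 → SW16: 3.3+2.7+4.1 = 10.1
The minimum is 9.3 ms via SW37 → SW23 → SW18 → SW16.
So from SW37 the first move is to SW23.

SW23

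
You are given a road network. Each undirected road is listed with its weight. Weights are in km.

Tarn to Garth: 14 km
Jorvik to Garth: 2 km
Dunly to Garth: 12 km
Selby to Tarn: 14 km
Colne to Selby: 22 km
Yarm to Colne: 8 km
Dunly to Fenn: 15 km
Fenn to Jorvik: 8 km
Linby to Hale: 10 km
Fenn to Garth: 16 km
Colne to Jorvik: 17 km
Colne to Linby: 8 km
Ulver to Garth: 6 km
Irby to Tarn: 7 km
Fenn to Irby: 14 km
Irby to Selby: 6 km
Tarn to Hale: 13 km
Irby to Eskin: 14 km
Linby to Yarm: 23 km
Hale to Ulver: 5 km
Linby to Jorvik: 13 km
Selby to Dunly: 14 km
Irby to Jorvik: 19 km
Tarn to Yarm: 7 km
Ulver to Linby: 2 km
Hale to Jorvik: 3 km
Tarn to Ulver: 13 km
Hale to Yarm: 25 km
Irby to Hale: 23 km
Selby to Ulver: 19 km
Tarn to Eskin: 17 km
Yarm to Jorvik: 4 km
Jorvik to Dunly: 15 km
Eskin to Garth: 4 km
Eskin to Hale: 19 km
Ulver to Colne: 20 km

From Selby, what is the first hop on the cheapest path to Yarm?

Candidate routes:
Selby - Irby - Eskin - Garth - Jorvik - Yarm: 6+14+4+2+4 = 30
Selby - Irby - Tarn - Yarm: 6+7+7 = 20
Selby - Irby - Jorvik - Yarm: 6+19+4 = 29
Selby - Tarn - Yarm: 14+7 = 21
Cheapest is Selby - Irby - Tarn - Yarm at 20 km.
So from Selby the first move is to Irby.

Irby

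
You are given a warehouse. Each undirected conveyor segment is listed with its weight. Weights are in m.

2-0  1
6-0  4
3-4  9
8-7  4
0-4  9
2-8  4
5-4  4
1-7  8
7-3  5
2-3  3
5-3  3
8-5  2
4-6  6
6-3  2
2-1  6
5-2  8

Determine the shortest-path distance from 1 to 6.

Settle nodes by increasing distance from 1:
1: 0
2: 6  (via 1)
0: 7  (via 2)
7: 8  (via 1)
3: 9  (via 2)
8: 10  (via 2)
6: 11  (via 0)
Shortest route: 1–2–0–6 = 11 m.

11 m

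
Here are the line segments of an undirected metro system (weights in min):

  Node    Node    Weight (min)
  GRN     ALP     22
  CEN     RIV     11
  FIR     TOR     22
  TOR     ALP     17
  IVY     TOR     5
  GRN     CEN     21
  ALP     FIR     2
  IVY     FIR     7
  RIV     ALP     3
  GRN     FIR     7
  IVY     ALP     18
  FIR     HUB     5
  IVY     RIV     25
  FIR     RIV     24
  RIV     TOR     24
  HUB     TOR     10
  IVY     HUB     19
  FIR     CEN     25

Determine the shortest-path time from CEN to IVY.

23 min

Candidate routes:
CEN - RIV - ALP - IVY: 11+3+18 = 32
CEN - RIV - ALP - FIR - IVY: 11+3+2+7 = 23
CEN - FIR - IVY: 25+7 = 32
The minimum is 23 min via CEN - RIV - ALP - FIR - IVY.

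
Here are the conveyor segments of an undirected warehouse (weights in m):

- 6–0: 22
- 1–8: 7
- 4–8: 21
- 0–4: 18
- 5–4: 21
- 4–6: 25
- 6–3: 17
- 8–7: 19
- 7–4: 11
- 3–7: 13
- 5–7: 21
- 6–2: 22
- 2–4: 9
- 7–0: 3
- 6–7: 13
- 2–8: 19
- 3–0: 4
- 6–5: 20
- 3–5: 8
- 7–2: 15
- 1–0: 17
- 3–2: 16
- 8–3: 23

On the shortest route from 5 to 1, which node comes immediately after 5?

Compare a few routes:
5–3–7–0–1: 8+13+3+17 = 41
5–3–8–1: 8+23+7 = 38
5–3–0–1: 8+4+17 = 29
5–3–0–7–8–1: 8+4+3+19+7 = 41
Cheapest is 5–3–0–1 at 29 m.
So from 5 the first move is to 3.

3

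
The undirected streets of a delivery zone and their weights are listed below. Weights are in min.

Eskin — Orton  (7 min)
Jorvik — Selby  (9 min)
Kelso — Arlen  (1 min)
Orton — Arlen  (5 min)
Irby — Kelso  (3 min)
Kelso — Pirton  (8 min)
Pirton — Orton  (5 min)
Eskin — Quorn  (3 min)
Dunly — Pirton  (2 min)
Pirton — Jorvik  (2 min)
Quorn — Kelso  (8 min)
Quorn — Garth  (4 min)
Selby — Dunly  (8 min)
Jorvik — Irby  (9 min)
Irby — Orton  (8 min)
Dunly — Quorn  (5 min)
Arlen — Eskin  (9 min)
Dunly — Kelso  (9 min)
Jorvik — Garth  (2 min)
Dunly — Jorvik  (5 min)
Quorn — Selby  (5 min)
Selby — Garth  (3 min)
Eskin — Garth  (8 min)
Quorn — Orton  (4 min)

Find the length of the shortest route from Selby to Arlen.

14 min

Compare a few routes:
Selby → Garth → Quorn → Kelso → Arlen: 3+4+8+1 = 16
Selby → Quorn → Orton → Arlen: 5+4+5 = 14
Cheapest is Selby → Quorn → Orton → Arlen at 14 min.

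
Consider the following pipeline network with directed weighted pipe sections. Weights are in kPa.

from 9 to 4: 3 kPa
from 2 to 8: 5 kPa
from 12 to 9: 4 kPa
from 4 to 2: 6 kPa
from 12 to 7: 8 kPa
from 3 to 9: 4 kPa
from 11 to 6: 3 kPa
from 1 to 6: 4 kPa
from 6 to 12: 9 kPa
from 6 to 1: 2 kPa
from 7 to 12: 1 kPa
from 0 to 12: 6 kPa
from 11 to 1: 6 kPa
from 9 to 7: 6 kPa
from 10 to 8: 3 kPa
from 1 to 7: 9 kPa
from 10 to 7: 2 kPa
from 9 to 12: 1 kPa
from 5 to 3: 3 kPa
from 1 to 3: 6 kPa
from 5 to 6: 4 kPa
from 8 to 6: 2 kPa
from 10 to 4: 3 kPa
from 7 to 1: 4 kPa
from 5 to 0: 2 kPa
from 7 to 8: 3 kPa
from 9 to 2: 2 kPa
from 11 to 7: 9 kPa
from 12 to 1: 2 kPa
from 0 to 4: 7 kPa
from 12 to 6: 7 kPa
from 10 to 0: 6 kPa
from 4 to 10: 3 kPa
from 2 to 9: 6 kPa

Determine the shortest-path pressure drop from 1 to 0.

Running Dijkstra from 1:
1: 0
6: 4  (via 1)
3: 6  (via 1)
7: 9  (via 1)
9: 10  (via 3)
12: 10  (via 7)
2: 12  (via 9)
8: 12  (via 7)
4: 13  (via 9)
10: 16  (via 4)
0: 22  (via 10)
Shortest route: 1–3–9–4–10–0 = 22 kPa.

22 kPa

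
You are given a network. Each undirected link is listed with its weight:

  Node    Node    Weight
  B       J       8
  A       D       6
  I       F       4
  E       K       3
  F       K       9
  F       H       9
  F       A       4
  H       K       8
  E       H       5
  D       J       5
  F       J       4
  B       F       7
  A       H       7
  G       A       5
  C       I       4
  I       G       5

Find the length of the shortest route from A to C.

12

Settle nodes by increasing distance from A:
A: 0
F: 4  (via A)
G: 5  (via A)
D: 6  (via A)
H: 7  (via A)
I: 8  (via F)
J: 8  (via F)
B: 11  (via F)
C: 12  (via I)
Shortest route: A–F–I–C = 12.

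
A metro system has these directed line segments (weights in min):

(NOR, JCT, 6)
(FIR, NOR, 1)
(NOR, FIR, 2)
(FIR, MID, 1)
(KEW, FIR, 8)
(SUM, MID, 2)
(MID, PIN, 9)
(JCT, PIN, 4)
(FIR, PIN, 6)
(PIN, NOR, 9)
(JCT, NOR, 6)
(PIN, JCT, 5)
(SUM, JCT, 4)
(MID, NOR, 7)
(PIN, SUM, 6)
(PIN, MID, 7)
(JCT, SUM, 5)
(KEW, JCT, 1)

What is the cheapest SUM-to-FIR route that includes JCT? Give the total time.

12 min

Shortest SUM→JCT: SUM–JCT = 4
Shortest JCT→FIR: JCT–NOR–FIR = 8
Total via JCT: 4 + 8 = 12 min.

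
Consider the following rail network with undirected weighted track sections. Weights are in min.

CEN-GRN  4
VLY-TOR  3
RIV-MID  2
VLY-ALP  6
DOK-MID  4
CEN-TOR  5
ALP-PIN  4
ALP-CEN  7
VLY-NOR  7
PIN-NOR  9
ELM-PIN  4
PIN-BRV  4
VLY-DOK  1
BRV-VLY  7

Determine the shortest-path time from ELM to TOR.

Enumerating some paths:
ELM - PIN - ALP - VLY - TOR: 4+4+6+3 = 17
ELM - PIN - BRV - VLY - TOR: 4+4+7+3 = 18
ELM - PIN - ALP - CEN - TOR: 4+4+7+5 = 20
ELM - PIN - NOR - VLY - TOR: 4+9+7+3 = 23
Cheapest is ELM - PIN - ALP - VLY - TOR at 17 min.

17 min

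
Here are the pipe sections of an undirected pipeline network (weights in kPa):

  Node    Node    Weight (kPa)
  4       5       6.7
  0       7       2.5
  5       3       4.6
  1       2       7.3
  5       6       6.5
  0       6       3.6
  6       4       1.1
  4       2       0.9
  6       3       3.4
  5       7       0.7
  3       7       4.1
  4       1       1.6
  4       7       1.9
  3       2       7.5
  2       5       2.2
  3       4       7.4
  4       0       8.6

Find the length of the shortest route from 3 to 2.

5.4 kPa

Enumerating some paths:
3 → 7 → 4 → 2: 4.1+1.9+0.9 = 6.9
3 → 7 → 5 → 2: 4.1+0.7+2.2 = 7
3 → 5 → 2: 4.6+2.2 = 6.8
3 → 6 → 4 → 2: 3.4+1.1+0.9 = 5.4
The minimum is 5.4 kPa via 3 → 6 → 4 → 2.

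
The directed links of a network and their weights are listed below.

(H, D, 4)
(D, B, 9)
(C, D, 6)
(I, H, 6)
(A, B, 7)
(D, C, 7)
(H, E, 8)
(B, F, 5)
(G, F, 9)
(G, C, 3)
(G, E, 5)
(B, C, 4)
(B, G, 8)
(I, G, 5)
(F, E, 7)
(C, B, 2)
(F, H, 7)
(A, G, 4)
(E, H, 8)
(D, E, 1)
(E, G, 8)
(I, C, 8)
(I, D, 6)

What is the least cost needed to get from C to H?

14

Shortest distances from C:
C: 0
B: 2  (via C)
D: 6  (via C)
E: 7  (via D)
F: 7  (via B)
G: 10  (via B)
H: 14  (via F)
Shortest route: C–B–F–H = 14.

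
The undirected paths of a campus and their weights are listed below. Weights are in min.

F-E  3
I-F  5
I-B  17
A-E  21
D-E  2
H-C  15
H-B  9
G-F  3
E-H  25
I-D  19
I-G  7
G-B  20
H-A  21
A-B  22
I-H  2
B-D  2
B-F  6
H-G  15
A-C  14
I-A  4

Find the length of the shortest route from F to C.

22 min

Candidate routes:
F–I–H–C: 5+2+15 = 22
F–G–I–H–C: 3+7+2+15 = 27
F–I–A–C: 5+4+14 = 23
F–G–I–A–C: 3+7+4+14 = 28
Cheapest is F–I–H–C at 22 min.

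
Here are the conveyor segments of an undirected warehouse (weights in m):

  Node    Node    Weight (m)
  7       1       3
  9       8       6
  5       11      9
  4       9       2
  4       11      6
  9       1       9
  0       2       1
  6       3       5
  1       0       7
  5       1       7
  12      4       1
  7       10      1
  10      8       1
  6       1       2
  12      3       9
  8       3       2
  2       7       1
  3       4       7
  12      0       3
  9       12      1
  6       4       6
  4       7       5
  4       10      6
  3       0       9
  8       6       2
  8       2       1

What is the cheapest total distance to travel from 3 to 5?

13 m

Settle nodes by increasing distance from 3:
3: 0
8: 2  (via 3)
2: 3  (via 8)
10: 3  (via 8)
0: 4  (via 2)
6: 4  (via 8)
7: 4  (via 2)
1: 6  (via 6)
4: 7  (via 3)
12: 7  (via 0)
9: 8  (via 8)
5: 13  (via 1)
Shortest route: 3 → 8 → 6 → 1 → 5 = 13 m.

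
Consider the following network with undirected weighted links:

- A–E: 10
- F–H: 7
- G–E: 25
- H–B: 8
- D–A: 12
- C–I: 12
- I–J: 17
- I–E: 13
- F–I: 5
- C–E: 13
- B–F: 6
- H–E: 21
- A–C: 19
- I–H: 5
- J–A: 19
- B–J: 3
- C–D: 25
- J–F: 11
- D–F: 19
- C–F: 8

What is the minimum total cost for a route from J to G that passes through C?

Shortest J→C: J → B → F → C = 17
Shortest C→G: C → E → G = 38
Total via C: 17 + 38 = 55.

55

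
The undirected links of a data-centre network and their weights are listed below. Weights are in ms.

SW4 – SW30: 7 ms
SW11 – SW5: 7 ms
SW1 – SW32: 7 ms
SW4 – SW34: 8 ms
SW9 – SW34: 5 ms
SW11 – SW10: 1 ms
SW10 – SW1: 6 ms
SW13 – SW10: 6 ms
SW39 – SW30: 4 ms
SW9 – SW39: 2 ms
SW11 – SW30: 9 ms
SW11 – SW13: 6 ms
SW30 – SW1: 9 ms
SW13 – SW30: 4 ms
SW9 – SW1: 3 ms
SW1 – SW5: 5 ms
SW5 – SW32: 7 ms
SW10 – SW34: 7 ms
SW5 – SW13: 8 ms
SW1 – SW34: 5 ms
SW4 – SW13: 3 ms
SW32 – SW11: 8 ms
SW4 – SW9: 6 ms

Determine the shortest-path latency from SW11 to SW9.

Shortest distances from SW11:
SW11: 0
SW10: 1  (via SW11)
SW13: 6  (via SW11)
SW5: 7  (via SW11)
SW1: 7  (via SW10)
SW32: 8  (via SW11)
SW34: 8  (via SW10)
SW30: 9  (via SW11)
SW4: 9  (via SW13)
SW9: 10  (via SW1)
Shortest route: SW11–SW10–SW1–SW9 = 10 ms.

10 ms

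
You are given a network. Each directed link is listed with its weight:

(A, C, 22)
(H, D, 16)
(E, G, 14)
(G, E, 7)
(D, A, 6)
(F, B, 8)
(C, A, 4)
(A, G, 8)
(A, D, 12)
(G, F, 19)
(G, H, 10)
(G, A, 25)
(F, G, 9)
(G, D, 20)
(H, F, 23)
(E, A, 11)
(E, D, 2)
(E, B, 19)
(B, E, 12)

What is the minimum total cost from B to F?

Candidate routes:
B–E–D–A–G–F: 12+2+6+8+19 = 47
B–E–A–G–F: 12+11+8+19 = 50
B–E–G–F: 12+14+19 = 45
Cheapest is B–E–G–F at 45.

45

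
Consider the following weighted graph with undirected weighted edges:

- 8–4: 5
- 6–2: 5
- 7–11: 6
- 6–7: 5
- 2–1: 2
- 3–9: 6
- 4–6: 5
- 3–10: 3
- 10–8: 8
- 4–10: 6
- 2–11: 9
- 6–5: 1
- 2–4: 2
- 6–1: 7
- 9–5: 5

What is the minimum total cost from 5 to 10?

Shortest distances from 5:
5: 0
6: 1  (via 5)
9: 5  (via 5)
2: 6  (via 6)
4: 6  (via 6)
7: 6  (via 6)
1: 8  (via 6)
3: 11  (via 9)
8: 11  (via 4)
10: 12  (via 4)
Shortest route: 5 → 6 → 4 → 10 = 12.

12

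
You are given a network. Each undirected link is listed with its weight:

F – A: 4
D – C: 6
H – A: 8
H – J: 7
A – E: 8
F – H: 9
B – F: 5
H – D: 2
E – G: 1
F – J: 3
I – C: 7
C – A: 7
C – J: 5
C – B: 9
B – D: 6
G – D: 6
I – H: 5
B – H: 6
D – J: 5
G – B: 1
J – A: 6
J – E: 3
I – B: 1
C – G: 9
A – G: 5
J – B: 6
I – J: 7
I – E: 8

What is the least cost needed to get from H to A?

8

Shortest distances from H:
H: 0
D: 2  (via H)
I: 5  (via H)
B: 6  (via H)
G: 7  (via B)
J: 7  (via H)
A: 8  (via H)
Shortest route: H–A = 8.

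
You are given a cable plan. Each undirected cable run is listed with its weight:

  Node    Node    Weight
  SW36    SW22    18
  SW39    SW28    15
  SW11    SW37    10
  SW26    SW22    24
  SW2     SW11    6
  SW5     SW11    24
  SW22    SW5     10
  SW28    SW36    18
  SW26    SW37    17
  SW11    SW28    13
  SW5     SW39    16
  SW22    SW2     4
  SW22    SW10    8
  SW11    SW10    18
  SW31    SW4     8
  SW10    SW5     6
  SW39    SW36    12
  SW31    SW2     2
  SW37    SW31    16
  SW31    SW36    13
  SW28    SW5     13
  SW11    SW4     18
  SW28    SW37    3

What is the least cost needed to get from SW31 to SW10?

Shortest distances from SW31:
SW31: 0
SW2: 2  (via SW31)
SW22: 6  (via SW2)
SW11: 8  (via SW2)
SW4: 8  (via SW31)
SW36: 13  (via SW31)
SW10: 14  (via SW22)
Shortest route: SW31 → SW2 → SW22 → SW10 = 14.

14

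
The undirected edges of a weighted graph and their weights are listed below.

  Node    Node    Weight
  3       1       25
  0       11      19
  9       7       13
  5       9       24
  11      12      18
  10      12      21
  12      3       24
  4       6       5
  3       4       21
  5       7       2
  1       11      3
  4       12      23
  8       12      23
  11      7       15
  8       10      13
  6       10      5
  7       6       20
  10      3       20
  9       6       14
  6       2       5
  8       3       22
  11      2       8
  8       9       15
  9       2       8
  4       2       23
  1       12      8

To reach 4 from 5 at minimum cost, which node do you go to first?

Enumerating some paths:
5 - 7 - 6 - 4: 2+20+5 = 27
5 - 7 - 9 - 2 - 6 - 4: 2+13+8+5+5 = 33
5 - 7 - 9 - 6 - 4: 2+13+14+5 = 34
The minimum is 27 via 5 - 7 - 6 - 4.
So from 5 the first move is to 7.

7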